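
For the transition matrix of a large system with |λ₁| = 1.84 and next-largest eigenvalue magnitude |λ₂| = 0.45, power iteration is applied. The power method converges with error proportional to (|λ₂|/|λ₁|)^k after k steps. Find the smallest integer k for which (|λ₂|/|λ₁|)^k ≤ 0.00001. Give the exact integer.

|λ₂/λ₁| = 0.45/1.84 = 0.24457
Need k ≥ ln(0.00001) / ln(0.24457) = -11.5129 / -1.4083 ≈ 8.175
Smallest integer k satisfying the bound: 9

9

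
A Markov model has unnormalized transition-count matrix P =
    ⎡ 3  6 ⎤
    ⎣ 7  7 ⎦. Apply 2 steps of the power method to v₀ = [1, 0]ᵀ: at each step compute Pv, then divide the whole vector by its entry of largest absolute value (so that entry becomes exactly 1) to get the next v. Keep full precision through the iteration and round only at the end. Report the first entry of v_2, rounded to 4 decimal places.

0.7286

Pv0 = (3.00000, 7.00000); divide by 7.00000 → v1 = (0.42857, 1.00000)
Pv1 = (7.28571, 10.00000); divide by 10.00000 → v2 = (0.72857, 1.00000)
Requested entry of v2: 51/70 = 0.7286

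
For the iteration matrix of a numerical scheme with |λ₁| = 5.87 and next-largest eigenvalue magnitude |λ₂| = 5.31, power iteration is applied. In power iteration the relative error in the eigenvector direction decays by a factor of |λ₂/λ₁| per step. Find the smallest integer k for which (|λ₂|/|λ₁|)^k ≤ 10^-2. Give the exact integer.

|λ₂/λ₁| = 5.31/5.87 = 0.90460
Need k ≥ ln(10^-2) / ln(0.90460) = -4.6052 / -0.1003 ≈ 45.931
Smallest integer k satisfying the bound: 46

46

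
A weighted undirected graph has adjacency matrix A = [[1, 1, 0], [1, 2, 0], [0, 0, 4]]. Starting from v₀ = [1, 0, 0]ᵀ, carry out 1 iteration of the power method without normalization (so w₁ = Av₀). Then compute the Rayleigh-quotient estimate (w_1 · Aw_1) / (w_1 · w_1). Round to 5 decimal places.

w1 = Av₀ = (1, 1, 0)
Aw1 = (2, 3, 0)
w1·Aw1 = 1·2 + 1·3 + 0·0 = 5; w1·w1 = 1·1 + 1·1 + 0·0 = 2
λ ≈ 5/2 = 2.50000

2.50000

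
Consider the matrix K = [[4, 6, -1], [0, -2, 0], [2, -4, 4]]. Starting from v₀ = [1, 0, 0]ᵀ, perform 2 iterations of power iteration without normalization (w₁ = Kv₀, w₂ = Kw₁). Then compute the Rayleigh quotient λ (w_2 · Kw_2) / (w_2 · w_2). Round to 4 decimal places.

λ ≈ 4.4956

w1 = Kv₀ = (4·1 + 6·0 + (-1)·0; 0·1 + (-2)·0 + 0·0; 2·1 + (-4)·0 + 4·0) = (4, 0, 2)
w2 = Kw1 = (4·4 + 6·0 + (-1)·2; 0·4 + (-2)·0 + 0·2; 2·4 + (-4)·0 + 4·2) = (14, 0, 16)
Kw2 = (40, 0, 92)
w2·Kw2 = 14·40 + 0·0 + 16·92 = 2032; w2·w2 = 14·14 + 0·0 + 16·16 = 452
λ ≈ 2032/452 = 4.4956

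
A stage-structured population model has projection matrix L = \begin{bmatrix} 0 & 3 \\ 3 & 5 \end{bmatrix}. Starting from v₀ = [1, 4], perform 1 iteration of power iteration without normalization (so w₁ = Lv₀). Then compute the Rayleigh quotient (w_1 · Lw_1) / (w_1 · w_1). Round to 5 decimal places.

6.39079

w1 = Lv₀ = (12, 23)
Lw1 = (69, 151)
w1·Lw1 = 12·69 + 23·151 = 4301; w1·w1 = 12·12 + 23·23 = 673
λ ≈ 4301/673 = 6.39079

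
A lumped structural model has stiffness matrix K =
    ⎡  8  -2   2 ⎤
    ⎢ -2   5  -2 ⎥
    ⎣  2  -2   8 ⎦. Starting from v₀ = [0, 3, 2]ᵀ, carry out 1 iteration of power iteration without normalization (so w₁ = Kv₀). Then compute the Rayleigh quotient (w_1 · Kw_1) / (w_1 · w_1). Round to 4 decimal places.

w1 = Kv₀ = (8·0 + (-2)·3 + 2·2; (-2)·0 + 5·3 + (-2)·2; 2·0 + (-2)·3 + 8·2) = (-2, 11, 10)
Kw1 = (-18, 39, 54)
w1·Kw1 = (-2)·(-18) + 11·39 + 10·54 = 1005; w1·w1 = (-2)·(-2) + 11·11 + 10·10 = 225
λ ≈ 1005/225 = 4.4667

λ ≈ 4.4667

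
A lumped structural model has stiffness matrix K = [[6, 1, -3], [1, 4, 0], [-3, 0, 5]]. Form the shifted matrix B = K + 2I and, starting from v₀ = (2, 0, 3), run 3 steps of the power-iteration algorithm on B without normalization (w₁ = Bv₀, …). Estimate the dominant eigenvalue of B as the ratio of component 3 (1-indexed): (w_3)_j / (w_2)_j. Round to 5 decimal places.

B = K + 2I has rows (8, 1, -3); (1, 6, 0); (-3, 0, 7)
w1 = Bv₀ = (8·2 + 1·0 + (-3)·3; 1·2 + 6·0 + 0·3; (-3)·2 + 0·0 + 7·3) = (7, 2, 15)
w2 = Bw1 = (8·7 + 1·2 + (-3)·15; 1·7 + 6·2 + 0·15; (-3)·7 + 0·2 + 7·15) = (13, 19, 84)
w3 = Bw2 = (-129, 127, 549)
Ratio: 549/84 = 6.53571

6.53571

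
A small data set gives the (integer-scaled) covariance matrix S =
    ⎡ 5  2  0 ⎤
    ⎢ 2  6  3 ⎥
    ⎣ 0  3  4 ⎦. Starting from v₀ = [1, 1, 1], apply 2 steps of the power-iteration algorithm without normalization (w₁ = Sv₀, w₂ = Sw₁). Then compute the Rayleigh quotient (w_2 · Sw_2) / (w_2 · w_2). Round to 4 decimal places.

8.8713

w1 = Sv₀ = (7, 11, 7)
w2 = Sw1 = (57, 101, 61)
Sw2 = (487, 903, 547)
w2·Sw2 = 57·487 + 101·903 + 61·547 = 152329; w2·w2 = 57·57 + 101·101 + 61·61 = 17171
λ ≈ 152329/17171 = 8.8713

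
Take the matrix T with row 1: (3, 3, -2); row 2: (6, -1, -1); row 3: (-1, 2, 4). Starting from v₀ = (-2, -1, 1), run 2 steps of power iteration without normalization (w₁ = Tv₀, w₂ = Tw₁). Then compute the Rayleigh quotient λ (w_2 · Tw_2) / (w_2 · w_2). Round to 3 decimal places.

w1 = Tv₀ = (-11, -12, 4)
w2 = Tw1 = (-77, -58, 3)
Tw2 = (-411, -407, -27)
w2·Tw2 = (-77)·(-411) + (-58)·(-407) + 3·(-27) = 55172; w2·w2 = (-77)·(-77) + (-58)·(-58) + 3·3 = 9302
λ ≈ 55172/9302 = 5.931

5.931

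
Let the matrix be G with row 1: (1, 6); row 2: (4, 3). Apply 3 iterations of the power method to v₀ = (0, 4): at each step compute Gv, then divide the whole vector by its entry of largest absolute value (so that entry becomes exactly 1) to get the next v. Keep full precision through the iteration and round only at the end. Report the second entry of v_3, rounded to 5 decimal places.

0.87838

Gv0 = (24.000000, 12.000000); divide by 24.000000 → v1 = (1.000000, 0.500000)
Gv1 = (4.000000, 5.500000); divide by 5.500000 → v2 = (0.727273, 1.000000)
Gv2 = (6.727273, 5.909091); divide by 6.727273 → v3 = (1.000000, 0.878378)
Requested entry of v3: 780/888 = 0.87838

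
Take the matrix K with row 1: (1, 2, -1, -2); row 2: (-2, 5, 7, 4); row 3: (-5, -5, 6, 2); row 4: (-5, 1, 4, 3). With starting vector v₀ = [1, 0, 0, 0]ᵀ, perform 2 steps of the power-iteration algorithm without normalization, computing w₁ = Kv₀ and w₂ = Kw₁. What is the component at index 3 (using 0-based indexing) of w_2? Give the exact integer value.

w1 = Kv₀ = (1·1 + 2·0 + (-1)·0 + (-2)·0; (-2)·1 + 5·0 + 7·0 + 4·0; (-5)·1 + (-5)·0 + 6·0 + 2·0; (-5)·1 + 1·0 + 4·0 + 3·0) = (1, -2, -5, -5)
w2 = Kw1 = (1·1 + 2·(-2) + (-1)·(-5) + (-2)·(-5); (-2)·1 + 5·(-2) + 7·(-5) + 4·(-5); (-5)·1 + (-5)·(-2) + 6·(-5) + 2·(-5); (-5)·1 + 1·(-2) + 4·(-5) + 3·(-5)) = (12, -67, -35, -42)
The requested component of w2 is -42.

-42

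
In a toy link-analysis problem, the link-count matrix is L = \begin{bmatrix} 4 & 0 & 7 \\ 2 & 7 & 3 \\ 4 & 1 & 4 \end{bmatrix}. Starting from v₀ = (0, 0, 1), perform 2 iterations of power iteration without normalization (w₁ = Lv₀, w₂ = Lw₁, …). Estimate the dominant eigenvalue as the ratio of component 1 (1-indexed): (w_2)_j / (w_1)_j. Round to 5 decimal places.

w1 = Lv₀ = (4·0 + 0·0 + 7·1; 2·0 + 7·0 + 3·1; 4·0 + 1·0 + 4·1) = (7, 3, 4)
w2 = Lw1 = (4·7 + 0·3 + 7·4; 2·7 + 7·3 + 3·4; 4·7 + 1·3 + 4·4) = (56, 47, 47)
Ratio at component: 56 / 7 = 8.00000

λ ≈ 8.00000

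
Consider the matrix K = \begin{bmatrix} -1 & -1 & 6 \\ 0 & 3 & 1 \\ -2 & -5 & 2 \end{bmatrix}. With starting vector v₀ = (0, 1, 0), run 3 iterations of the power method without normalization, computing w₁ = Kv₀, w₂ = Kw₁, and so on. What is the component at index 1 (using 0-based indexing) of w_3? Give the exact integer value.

-11

w1 = Kv₀ = ((-1)·0 + (-1)·1 + 6·0; 0·0 + 3·1 + 1·0; (-2)·0 + (-5)·1 + 2·0) = (-1, 3, -5)
w2 = Kw1 = ((-1)·(-1) + (-1)·3 + 6·(-5); 0·(-1) + 3·3 + 1·(-5); (-2)·(-1) + (-5)·3 + 2·(-5)) = (-32, 4, -23)
w3 = Kw2 = (-110, -11, -2)
The requested component of w3 is -11.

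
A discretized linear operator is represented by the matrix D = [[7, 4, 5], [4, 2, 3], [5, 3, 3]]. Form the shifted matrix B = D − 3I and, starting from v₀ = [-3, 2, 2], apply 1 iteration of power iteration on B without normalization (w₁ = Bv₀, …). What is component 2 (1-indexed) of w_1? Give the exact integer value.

-8

B = D − 3I has rows (4, 4, 5); (4, -1, 3); (5, 3, 0)
w1 = Bv₀ = (6, -8, -9)
Requested component of w1: -8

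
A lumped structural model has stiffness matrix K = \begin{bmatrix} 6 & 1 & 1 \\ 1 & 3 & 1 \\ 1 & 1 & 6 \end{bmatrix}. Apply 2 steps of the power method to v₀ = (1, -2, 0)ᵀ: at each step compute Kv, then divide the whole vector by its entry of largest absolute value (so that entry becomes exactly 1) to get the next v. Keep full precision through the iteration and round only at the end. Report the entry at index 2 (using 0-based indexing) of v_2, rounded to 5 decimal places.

Kv0 = (4.000000, -5.000000, -1.000000); divide by -5.000000 → v1 = (-0.800000, 1.000000, 0.200000)
Kv1 = (-3.600000, 2.400000, 1.400000); divide by -3.600000 → v2 = (1.000000, -0.666667, -0.388889)
Requested entry of v2: -7/18 = -0.38889

-0.38889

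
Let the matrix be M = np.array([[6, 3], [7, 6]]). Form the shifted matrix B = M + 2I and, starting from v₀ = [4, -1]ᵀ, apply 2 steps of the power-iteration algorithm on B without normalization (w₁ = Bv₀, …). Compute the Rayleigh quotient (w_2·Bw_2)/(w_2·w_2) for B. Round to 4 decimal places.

12.8839

B = M + 2I has rows (8, 3); (7, 8)
w1 = Bv₀ = (29, 20)
w2 = Bw1 = (292, 363)
Bw2 = (3425, 4948)
w2·Bw2 = 2796224; w2·w2 = 217033; μ ≈ 2796224/217033 = 12.8839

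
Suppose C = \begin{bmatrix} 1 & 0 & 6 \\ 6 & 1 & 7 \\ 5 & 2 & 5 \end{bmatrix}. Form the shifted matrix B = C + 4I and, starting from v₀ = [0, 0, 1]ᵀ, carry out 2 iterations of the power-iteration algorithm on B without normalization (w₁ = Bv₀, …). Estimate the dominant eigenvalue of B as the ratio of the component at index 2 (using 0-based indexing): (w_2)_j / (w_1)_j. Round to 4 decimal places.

B = C + 4I has rows (5, 0, 6); (6, 5, 7); (5, 2, 9)
w1 = Bv₀ = (6, 7, 9)
w2 = Bw1 = (84, 134, 125)
Ratio: 125/9 = 13.8889

13.8889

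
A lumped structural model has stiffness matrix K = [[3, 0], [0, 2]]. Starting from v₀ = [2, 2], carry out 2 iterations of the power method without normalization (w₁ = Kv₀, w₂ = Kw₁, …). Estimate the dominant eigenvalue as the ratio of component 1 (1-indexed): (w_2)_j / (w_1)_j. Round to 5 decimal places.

λ ≈ 3.00000

w1 = Kv₀ = (3·2 + 0·2; 0·2 + 2·2) = (6, 4)
w2 = Kw1 = (3·6 + 0·4; 0·6 + 2·4) = (18, 8)
Ratio at component: 18 / 6 = 3.00000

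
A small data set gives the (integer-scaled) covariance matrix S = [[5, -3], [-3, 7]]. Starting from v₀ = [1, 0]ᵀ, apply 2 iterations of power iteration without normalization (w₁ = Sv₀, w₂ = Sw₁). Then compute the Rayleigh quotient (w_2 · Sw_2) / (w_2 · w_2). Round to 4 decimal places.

λ ≈ 9.0522

w1 = Sv₀ = (5·1 + (-3)·0; (-3)·1 + 7·0) = (5, -3)
w2 = Sw1 = (5·5 + (-3)·(-3); (-3)·5 + 7·(-3)) = (34, -36)
Sw2 = (278, -354)
w2·Sw2 = 34·278 + (-36)·(-354) = 22196; w2·w2 = 34·34 + (-36)·(-36) = 2452
λ ≈ 22196/2452 = 9.0522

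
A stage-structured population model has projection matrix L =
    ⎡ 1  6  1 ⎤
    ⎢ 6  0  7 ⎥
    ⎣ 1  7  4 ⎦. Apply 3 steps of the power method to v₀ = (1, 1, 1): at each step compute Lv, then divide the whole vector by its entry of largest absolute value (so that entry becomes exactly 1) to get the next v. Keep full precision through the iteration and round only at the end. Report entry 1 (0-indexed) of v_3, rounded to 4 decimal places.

Lv0 = (8.00000, 13.00000, 12.00000); divide by 13.00000 → v1 = (0.61538, 1.00000, 0.92308)
Lv1 = (7.53846, 10.15385, 11.30769); divide by 11.30769 → v2 = (0.66667, 0.89796, 1.00000)
Lv2 = (7.05442, 11.00000, 10.95238); divide by 11.00000 → v3 = (0.64131, 1.00000, 0.99567)
Requested entry of v3: 1617/1617 = 1.0000

1.0000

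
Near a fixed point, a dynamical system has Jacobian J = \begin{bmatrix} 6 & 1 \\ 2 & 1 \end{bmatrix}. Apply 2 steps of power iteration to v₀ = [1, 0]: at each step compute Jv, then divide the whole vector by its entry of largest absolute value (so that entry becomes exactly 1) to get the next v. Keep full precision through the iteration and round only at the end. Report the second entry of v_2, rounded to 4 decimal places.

Jv0 = (6.00000, 2.00000); divide by 6.00000 → v1 = (1.00000, 0.33333)
Jv1 = (6.33333, 2.33333); divide by 6.33333 → v2 = (1.00000, 0.36842)
Requested entry of v2: 14/38 = 0.3684

0.3684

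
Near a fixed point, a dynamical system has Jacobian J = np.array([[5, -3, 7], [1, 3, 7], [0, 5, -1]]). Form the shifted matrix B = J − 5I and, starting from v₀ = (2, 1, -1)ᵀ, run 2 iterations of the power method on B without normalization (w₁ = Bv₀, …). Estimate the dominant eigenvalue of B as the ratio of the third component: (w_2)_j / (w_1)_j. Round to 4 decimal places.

μ ≈ -9.1818

B = J − 5I has rows (0, -3, 7); (1, -2, 7); (0, 5, -6)
w1 = Bv₀ = (-10, -7, 11)
w2 = Bw1 = (98, 81, -101)
Ratio: -101/11 = -9.1818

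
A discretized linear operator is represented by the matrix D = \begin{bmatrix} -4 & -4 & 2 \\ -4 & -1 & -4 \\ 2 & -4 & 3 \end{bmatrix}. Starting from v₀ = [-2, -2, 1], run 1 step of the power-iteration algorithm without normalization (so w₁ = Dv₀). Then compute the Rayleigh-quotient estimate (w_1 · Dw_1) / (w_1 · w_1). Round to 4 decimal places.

w1 = Dv₀ = (18, 6, 7)
Dw1 = (-82, -106, 33)
w1·Dw1 = 18·(-82) + 6·(-106) + 7·33 = -1881; w1·w1 = 18·18 + 6·6 + 7·7 = 409
λ ≈ -1881/409 = -4.5990

-4.5990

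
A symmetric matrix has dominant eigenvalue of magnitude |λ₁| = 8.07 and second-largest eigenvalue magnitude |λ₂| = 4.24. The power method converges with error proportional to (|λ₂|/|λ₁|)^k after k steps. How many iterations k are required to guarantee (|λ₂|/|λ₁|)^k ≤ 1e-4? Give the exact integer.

15

|λ₂/λ₁| = 4.24/8.07 = 0.52540
Need k ≥ ln(1e-4) / ln(0.52540) = -9.2103 / -0.6436 ≈ 14.311
Smallest integer k satisfying the bound: 15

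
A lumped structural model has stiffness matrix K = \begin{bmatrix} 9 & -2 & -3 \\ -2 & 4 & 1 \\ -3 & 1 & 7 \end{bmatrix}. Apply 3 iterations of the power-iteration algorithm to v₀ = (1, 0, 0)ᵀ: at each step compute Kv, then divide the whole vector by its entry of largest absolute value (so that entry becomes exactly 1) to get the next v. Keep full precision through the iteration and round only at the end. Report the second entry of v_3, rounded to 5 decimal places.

-0.33586

Kv0 = (9.000000, -2.000000, -3.000000); divide by 9.000000 → v1 = (1.000000, -0.222222, -0.333333)
Kv1 = (10.444444, -3.222222, -5.555556); divide by 10.444444 → v2 = (1.000000, -0.308511, -0.531915)
Kv2 = (11.212766, -3.765957, -7.031915); divide by 11.212766 → v3 = (1.000000, -0.335863, -0.627135)
Requested entry of v3: -354/1054 = -0.33586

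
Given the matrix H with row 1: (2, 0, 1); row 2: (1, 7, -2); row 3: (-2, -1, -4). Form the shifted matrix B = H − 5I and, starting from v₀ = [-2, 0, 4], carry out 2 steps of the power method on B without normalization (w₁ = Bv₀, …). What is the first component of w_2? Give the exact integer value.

B = H − 5I has rows (-3, 0, 1); (1, 2, -2); (-2, -1, -9)
w1 = Bv₀ = ((-3)·(-2) + 0·0 + 1·4; 1·(-2) + 2·0 + (-2)·4; (-2)·(-2) + (-1)·0 + (-9)·4) = (10, -10, -32)
w2 = Bw1 = ((-3)·10 + 0·(-10) + 1·(-32); 1·10 + 2·(-10) + (-2)·(-32); (-2)·10 + (-1)·(-10) + (-9)·(-32)) = (-62, 54, 278)
Requested component of w2: -62

-62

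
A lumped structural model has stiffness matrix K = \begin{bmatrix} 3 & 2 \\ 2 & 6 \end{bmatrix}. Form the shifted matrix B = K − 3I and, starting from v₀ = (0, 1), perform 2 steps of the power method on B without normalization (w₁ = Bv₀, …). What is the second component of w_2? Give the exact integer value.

B = K − 3I has rows (0, 2); (2, 3)
w1 = Bv₀ = (0·0 + 2·1; 2·0 + 3·1) = (2, 3)
w2 = Bw1 = (0·2 + 2·3; 2·2 + 3·3) = (6, 13)
Requested component of w2: 13

13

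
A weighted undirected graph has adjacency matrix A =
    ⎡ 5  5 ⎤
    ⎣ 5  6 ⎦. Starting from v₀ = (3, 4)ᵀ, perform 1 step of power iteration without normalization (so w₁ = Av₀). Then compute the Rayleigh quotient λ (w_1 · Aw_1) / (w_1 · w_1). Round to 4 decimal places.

λ ≈ 10.5248

w1 = Av₀ = (35, 39)
Aw1 = (370, 409)
w1·Aw1 = 35·370 + 39·409 = 28901; w1·w1 = 35·35 + 39·39 = 2746
λ ≈ 28901/2746 = 10.5248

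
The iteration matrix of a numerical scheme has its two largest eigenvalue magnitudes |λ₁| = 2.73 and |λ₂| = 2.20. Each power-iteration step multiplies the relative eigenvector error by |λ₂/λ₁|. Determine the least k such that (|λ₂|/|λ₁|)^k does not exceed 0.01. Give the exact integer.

22

|λ₂/λ₁| = 2.20/2.73 = 0.80586
Need k ≥ ln(0.01) / ln(0.80586) = -4.6052 / -0.2158 ≈ 21.336
Smallest integer k satisfying the bound: 22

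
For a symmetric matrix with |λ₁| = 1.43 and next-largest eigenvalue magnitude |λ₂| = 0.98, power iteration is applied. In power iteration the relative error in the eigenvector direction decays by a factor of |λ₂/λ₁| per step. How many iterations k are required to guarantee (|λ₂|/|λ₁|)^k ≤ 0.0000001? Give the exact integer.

|λ₂/λ₁| = 0.98/1.43 = 0.68531
Need k ≥ ln(0.0000001) / ln(0.68531) = -16.1181 / -0.3779 ≈ 42.654
Smallest integer k satisfying the bound: 43

43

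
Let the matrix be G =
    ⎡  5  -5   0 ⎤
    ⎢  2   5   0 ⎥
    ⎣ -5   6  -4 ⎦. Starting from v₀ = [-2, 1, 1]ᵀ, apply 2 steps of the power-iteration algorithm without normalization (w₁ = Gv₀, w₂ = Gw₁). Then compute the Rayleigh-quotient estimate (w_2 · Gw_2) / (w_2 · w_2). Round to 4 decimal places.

λ ≈ 4.0694

w1 = Gv₀ = (-15, 1, 12)
w2 = Gw1 = (-80, -25, 33)
Gw2 = (-275, -285, 118)
w2·Gw2 = (-80)·(-275) + (-25)·(-285) + 33·118 = 33019; w2·w2 = (-80)·(-80) + (-25)·(-25) + 33·33 = 8114
λ ≈ 33019/8114 = 4.0694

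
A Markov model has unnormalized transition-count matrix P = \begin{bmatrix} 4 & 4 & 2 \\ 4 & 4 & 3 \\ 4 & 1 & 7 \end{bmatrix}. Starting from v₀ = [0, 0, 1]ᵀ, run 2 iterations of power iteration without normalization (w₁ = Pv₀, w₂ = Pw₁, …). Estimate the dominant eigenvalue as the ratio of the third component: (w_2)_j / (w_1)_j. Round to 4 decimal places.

w1 = Pv₀ = (4·0 + 4·0 + 2·1; 4·0 + 4·0 + 3·1; 4·0 + 1·0 + 7·1) = (2, 3, 7)
w2 = Pw1 = (4·2 + 4·3 + 2·7; 4·2 + 4·3 + 3·7; 4·2 + 1·3 + 7·7) = (34, 41, 60)
Ratio at component: 60 / 7 = 8.5714

λ ≈ 8.5714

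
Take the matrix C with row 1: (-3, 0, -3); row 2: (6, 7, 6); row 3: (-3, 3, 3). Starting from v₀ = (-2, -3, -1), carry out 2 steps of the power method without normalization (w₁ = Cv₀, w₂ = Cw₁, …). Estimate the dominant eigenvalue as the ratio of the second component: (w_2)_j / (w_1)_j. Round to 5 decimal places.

λ ≈ 6.53846

w1 = Cv₀ = ((-3)·(-2) + 0·(-3) + (-3)·(-1); 6·(-2) + 7·(-3) + 6·(-1); (-3)·(-2) + 3·(-3) + 3·(-1)) = (9, -39, -6)
w2 = Cw1 = ((-3)·9 + 0·(-39) + (-3)·(-6); 6·9 + 7·(-39) + 6·(-6); (-3)·9 + 3·(-39) + 3·(-6)) = (-9, -255, -162)
Ratio at component: -255 / -39 = 6.53846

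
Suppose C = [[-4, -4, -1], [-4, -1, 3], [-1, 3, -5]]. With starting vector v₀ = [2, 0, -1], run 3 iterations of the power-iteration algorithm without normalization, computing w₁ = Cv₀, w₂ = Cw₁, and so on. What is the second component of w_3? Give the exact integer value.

w1 = Cv₀ = (-7, -11, 3)
w2 = Cw1 = (69, 48, -41)
w3 = Cw2 = (-427, -447, 280)
The requested component of w3 is -447.

-447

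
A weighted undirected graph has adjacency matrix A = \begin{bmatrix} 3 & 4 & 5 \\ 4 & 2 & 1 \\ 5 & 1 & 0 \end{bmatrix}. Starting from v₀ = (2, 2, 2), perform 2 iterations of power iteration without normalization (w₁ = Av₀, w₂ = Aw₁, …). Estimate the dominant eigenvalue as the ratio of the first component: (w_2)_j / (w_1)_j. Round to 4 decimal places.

w1 = Av₀ = (3·2 + 4·2 + 5·2; 4·2 + 2·2 + 1·2; 5·2 + 1·2 + 0·2) = (24, 14, 12)
w2 = Aw1 = (3·24 + 4·14 + 5·12; 4·24 + 2·14 + 1·12; 5·24 + 1·14 + 0·12) = (188, 136, 134)
Ratio at component: 188 / 24 = 7.8333

λ ≈ 7.8333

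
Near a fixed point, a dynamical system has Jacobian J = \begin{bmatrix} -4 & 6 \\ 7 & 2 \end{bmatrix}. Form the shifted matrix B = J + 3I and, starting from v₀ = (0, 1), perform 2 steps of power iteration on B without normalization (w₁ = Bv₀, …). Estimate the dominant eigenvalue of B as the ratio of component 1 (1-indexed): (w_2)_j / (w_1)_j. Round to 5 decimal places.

μ ≈ 4.00000

B = J + 3I has rows (-1, 6); (7, 5)
w1 = Bv₀ = (6, 5)
w2 = Bw1 = (24, 67)
Ratio: 24/6 = 4.00000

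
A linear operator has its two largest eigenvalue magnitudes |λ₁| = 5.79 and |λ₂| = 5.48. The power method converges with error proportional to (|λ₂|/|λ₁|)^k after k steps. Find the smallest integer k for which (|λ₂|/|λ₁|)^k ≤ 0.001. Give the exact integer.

|λ₂/λ₁| = 5.48/5.79 = 0.94646
Need k ≥ ln(0.001) / ln(0.94646) = -6.9078 / -0.0550 ≈ 125.533
Smallest integer k satisfying the bound: 126

126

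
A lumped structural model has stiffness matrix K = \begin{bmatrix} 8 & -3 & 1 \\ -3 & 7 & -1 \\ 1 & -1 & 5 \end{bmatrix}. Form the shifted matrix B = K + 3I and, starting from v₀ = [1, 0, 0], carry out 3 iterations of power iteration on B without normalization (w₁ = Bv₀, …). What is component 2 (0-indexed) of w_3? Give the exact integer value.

371

B = K + 3I has rows (11, -3, 1); (-3, 10, -1); (1, -1, 8)
w1 = Bv₀ = (11·1 + (-3)·0 + 1·0; (-3)·1 + 10·0 + (-1)·0; 1·1 + (-1)·0 + 8·0) = (11, -3, 1)
w2 = Bw1 = (11·11 + (-3)·(-3) + 1·1; (-3)·11 + 10·(-3) + (-1)·1; 1·11 + (-1)·(-3) + 8·1) = (131, -64, 22)
w3 = Bw2 = (1655, -1055, 371)
Requested component of w3: 371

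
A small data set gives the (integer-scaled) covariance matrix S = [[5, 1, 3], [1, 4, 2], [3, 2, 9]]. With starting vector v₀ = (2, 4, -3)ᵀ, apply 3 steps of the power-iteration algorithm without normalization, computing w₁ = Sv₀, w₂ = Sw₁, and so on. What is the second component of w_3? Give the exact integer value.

-50

w1 = Sv₀ = (5·2 + 1·4 + 3·(-3); 1·2 + 4·4 + 2·(-3); 3·2 + 2·4 + 9·(-3)) = (5, 12, -13)
w2 = Sw1 = (5·5 + 1·12 + 3·(-13); 1·5 + 4·12 + 2·(-13); 3·5 + 2·12 + 9·(-13)) = (-2, 27, -78)
w3 = Sw2 = (-217, -50, -654)
The requested component of w3 is -50.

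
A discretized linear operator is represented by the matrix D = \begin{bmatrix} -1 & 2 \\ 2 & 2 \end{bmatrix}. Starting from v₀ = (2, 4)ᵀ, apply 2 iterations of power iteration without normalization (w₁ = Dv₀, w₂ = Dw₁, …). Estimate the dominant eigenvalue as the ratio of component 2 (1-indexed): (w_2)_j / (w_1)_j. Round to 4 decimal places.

3.0000

w1 = Dv₀ = ((-1)·2 + 2·4; 2·2 + 2·4) = (6, 12)
w2 = Dw1 = ((-1)·6 + 2·12; 2·6 + 2·12) = (18, 36)
Ratio at component: 36 / 12 = 3.0000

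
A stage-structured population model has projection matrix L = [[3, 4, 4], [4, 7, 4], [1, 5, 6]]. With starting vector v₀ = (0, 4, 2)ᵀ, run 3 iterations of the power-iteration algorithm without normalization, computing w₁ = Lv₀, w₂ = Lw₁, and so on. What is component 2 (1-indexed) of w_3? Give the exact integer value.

w1 = Lv₀ = (24, 36, 32)
w2 = Lw1 = (344, 476, 396)
w3 = Lw2 = (4520, 6292, 5100)
The requested component of w3 is 6292.

6292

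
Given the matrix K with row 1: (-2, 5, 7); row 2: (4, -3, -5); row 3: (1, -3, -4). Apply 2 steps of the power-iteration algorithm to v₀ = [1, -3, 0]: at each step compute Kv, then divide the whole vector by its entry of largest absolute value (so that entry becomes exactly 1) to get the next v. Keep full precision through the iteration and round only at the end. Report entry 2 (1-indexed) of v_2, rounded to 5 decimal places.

Kv0 = (-17.000000, 13.000000, 10.000000); divide by -17.000000 → v1 = (1.000000, -0.764706, -0.588235)
Kv1 = (-9.941176, 9.235294, 5.647059); divide by -9.941176 → v2 = (1.000000, -0.928994, -0.568047)
Requested entry of v2: -157/169 = -0.92899

-0.92899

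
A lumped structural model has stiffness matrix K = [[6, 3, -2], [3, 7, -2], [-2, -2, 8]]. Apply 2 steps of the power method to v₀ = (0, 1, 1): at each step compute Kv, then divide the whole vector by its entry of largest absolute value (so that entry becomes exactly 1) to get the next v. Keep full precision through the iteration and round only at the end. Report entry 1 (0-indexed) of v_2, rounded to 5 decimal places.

0.72222

Kv0 = (1.000000, 5.000000, 6.000000); divide by 6.000000 → v1 = (0.166667, 0.833333, 1.000000)
Kv1 = (1.500000, 4.333333, 6.000000); divide by 6.000000 → v2 = (0.250000, 0.722222, 1.000000)
Requested entry of v2: 26/36 = 0.72222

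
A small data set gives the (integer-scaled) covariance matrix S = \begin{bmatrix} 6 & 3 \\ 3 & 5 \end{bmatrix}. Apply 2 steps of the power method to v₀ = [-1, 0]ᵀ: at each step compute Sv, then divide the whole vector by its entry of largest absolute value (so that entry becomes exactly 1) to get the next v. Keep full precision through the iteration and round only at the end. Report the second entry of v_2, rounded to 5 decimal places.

0.73333

Sv0 = (-6.000000, -3.000000); divide by -6.000000 → v1 = (1.000000, 0.500000)
Sv1 = (7.500000, 5.500000); divide by 7.500000 → v2 = (1.000000, 0.733333)
Requested entry of v2: -33/-45 = 0.73333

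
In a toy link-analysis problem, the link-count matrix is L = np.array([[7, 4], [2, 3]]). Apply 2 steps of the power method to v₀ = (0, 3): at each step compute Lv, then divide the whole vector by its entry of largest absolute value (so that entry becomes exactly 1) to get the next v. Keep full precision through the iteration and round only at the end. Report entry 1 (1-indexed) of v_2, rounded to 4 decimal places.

Lv0 = (12.00000, 9.00000); divide by 12.00000 → v1 = (1.00000, 0.75000)
Lv1 = (10.00000, 4.25000); divide by 10.00000 → v2 = (1.00000, 0.42500)
Requested entry of v2: 120/120 = 1.0000

1.0000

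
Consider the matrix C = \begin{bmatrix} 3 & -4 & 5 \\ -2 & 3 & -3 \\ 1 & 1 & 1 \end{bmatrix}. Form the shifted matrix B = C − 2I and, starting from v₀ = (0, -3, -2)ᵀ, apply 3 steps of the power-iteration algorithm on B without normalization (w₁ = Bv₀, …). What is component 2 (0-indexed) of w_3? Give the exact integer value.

-19

B = C − 2I has rows (1, -4, 5); (-2, 1, -3); (1, 1, -1)
w1 = Bv₀ = (1·0 + (-4)·(-3) + 5·(-2); (-2)·0 + 1·(-3) + (-3)·(-2); 1·0 + 1·(-3) + (-1)·(-2)) = (2, 3, -1)
w2 = Bw1 = (1·2 + (-4)·3 + 5·(-1); (-2)·2 + 1·3 + (-3)·(-1); 1·2 + 1·3 + (-1)·(-1)) = (-15, 2, 6)
w3 = Bw2 = (7, 14, -19)
Requested component of w3: -19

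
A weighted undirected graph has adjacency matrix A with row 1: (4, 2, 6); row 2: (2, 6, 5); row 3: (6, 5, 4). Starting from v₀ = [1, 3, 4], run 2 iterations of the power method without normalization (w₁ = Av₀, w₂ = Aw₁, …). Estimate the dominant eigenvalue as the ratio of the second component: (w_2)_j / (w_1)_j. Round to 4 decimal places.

w1 = Av₀ = (34, 40, 37)
w2 = Aw1 = (438, 493, 552)
Ratio at component: 493 / 40 = 12.3250

λ ≈ 12.3250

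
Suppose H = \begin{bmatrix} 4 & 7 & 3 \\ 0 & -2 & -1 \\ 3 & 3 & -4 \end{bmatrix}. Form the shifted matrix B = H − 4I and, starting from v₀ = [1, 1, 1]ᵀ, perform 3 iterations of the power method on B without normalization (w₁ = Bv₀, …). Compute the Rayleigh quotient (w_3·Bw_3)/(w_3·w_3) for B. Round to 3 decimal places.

B = H − 4I has rows (0, 7, 3); (0, -6, -1); (3, 3, -8)
w1 = Bv₀ = (0·1 + 7·1 + 3·1; 0·1 + (-6)·1 + (-1)·1; 3·1 + 3·1 + (-8)·1) = (10, -7, -2)
w2 = Bw1 = (0·10 + 7·(-7) + 3·(-2); 0·10 + (-6)·(-7) + (-1)·(-2); 3·10 + 3·(-7) + (-8)·(-2)) = (-55, 44, 25)
w3 = Bw2 = (383, -289, -233)
Bw3 = (-2722, 1967, 2146)
w3·Bw3 = -2111007; w3·w3 = 284499; μ ≈ -2111007/284499 = -7.420

-7.420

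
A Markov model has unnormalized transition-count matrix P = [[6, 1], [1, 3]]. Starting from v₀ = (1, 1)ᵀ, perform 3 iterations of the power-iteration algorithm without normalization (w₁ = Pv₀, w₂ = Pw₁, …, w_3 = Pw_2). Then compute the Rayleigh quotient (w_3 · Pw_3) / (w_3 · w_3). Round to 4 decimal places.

6.2964

w1 = Pv₀ = (7, 4)
w2 = Pw1 = (46, 19)
w3 = Pw2 = (295, 103)
Pw3 = (1873, 604)
w3·Pw3 = 295·1873 + 103·604 = 614747; w3·w3 = 295·295 + 103·103 = 97634
λ ≈ 614747/97634 = 6.2964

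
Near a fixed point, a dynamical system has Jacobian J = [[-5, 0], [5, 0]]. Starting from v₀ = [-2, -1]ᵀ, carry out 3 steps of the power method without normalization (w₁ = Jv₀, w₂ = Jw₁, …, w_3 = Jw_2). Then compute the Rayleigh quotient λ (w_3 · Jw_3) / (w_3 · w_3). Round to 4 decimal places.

w1 = Jv₀ = ((-5)·(-2) + 0·(-1); 5·(-2) + 0·(-1)) = (10, -10)
w2 = Jw1 = ((-5)·10 + 0·(-10); 5·10 + 0·(-10)) = (-50, 50)
w3 = Jw2 = (250, -250)
Jw3 = (-1250, 1250)
w3·Jw3 = 250·(-1250) + (-250)·1250 = -625000; w3·w3 = 250·250 + (-250)·(-250) = 125000
λ ≈ -625000/125000 = -5.0000

λ ≈ -5.0000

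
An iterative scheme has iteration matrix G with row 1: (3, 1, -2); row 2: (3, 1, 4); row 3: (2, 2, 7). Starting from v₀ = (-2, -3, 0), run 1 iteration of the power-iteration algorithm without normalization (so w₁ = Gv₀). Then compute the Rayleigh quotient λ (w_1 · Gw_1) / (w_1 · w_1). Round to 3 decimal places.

λ ≈ 7.206

w1 = Gv₀ = (3·(-2) + 1·(-3) + (-2)·0; 3·(-2) + 1·(-3) + 4·0; 2·(-2) + 2·(-3) + 7·0) = (-9, -9, -10)
Gw1 = (-16, -76, -106)
w1·Gw1 = (-9)·(-16) + (-9)·(-76) + (-10)·(-106) = 1888; w1·w1 = (-9)·(-9) + (-9)·(-9) + (-10)·(-10) = 262
λ ≈ 1888/262 = 7.206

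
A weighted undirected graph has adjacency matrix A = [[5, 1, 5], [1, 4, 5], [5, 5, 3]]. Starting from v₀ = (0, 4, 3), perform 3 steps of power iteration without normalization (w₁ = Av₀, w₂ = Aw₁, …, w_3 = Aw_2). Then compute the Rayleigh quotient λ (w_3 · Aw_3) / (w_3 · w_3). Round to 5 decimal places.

λ ≈ 11.44533

w1 = Av₀ = (5·0 + 1·4 + 5·3; 1·0 + 4·4 + 5·3; 5·0 + 5·4 + 3·3) = (19, 31, 29)
w2 = Aw1 = (5·19 + 1·31 + 5·29; 1·19 + 4·31 + 5·29; 5·19 + 5·31 + 3·29) = (271, 288, 337)
w3 = Aw2 = (3328, 3108, 3806)
Aw3 = (38778, 34790, 43598)
w3·Aw3 = 3328·38778 + 3108·34790 + 3806·43598 = 403114492; w3·w3 = 3328·3328 + 3108·3108 + 3806·3806 = 35220884
λ ≈ 403114492/35220884 = 11.44533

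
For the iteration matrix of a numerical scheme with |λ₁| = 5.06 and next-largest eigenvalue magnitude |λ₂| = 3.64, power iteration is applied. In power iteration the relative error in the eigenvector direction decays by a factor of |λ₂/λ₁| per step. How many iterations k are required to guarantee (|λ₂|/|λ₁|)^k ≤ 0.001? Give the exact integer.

21

|λ₂/λ₁| = 3.64/5.06 = 0.71937
Need k ≥ ln(0.001) / ln(0.71937) = -6.9078 / -0.3294 ≈ 20.972
Smallest integer k satisfying the bound: 21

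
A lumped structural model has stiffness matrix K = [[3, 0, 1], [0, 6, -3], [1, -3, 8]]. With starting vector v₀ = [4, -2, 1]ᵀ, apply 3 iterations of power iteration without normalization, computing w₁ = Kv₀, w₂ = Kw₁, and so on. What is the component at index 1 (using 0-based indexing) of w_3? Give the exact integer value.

w1 = Kv₀ = (3·4 + 0·(-2) + 1·1; 0·4 + 6·(-2) + (-3)·1; 1·4 + (-3)·(-2) + 8·1) = (13, -15, 18)
w2 = Kw1 = (3·13 + 0·(-15) + 1·18; 0·13 + 6·(-15) + (-3)·18; 1·13 + (-3)·(-15) + 8·18) = (57, -144, 202)
w3 = Kw2 = (373, -1470, 2105)
The requested component of w3 is -1470.

-1470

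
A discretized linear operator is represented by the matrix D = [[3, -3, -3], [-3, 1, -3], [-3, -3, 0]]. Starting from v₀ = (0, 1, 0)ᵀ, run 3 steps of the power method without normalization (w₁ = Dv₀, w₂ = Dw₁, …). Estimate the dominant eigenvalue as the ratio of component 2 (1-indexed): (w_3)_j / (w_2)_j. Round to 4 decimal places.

w1 = Dv₀ = (3·0 + (-3)·1 + (-3)·0; (-3)·0 + 1·1 + (-3)·0; (-3)·0 + (-3)·1 + 0·0) = (-3, 1, -3)
w2 = Dw1 = (3·(-3) + (-3)·1 + (-3)·(-3); (-3)·(-3) + 1·1 + (-3)·(-3); (-3)·(-3) + (-3)·1 + 0·(-3)) = (-3, 19, 6)
w3 = Dw2 = (-84, 10, -48)
Ratio at component: 10 / 19 = 0.5263

λ ≈ 0.5263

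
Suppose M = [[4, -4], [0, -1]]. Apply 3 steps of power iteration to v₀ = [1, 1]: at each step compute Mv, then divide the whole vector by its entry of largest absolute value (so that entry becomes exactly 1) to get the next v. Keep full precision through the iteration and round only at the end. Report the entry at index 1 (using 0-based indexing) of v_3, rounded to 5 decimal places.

Mv0 = (0.000000, -1.000000); divide by -1.000000 → v1 = (0.000000, 1.000000)
Mv1 = (-4.000000, -1.000000); divide by -4.000000 → v2 = (1.000000, 0.250000)
Mv2 = (3.000000, -0.250000); divide by 3.000000 → v3 = (1.000000, -0.083333)
Requested entry of v3: -1/12 = -0.08333

-0.08333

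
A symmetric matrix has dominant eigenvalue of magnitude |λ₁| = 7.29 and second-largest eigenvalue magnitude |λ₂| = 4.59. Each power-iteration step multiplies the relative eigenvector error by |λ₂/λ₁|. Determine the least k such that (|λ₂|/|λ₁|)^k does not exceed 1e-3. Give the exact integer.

15

|λ₂/λ₁| = 4.59/7.29 = 0.62963
Need k ≥ ln(1e-3) / ln(0.62963) = -6.9078 / -0.4626 ≈ 14.932
Smallest integer k satisfying the bound: 15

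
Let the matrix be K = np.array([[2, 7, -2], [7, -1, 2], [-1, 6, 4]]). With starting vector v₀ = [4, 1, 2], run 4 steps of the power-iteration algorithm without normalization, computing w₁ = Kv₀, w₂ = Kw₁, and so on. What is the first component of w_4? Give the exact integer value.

12145

w1 = Kv₀ = (2·4 + 7·1 + (-2)·2; 7·4 + (-1)·1 + 2·2; (-1)·4 + 6·1 + 4·2) = (11, 31, 10)
w2 = Kw1 = (2·11 + 7·31 + (-2)·10; 7·11 + (-1)·31 + 2·10; (-1)·11 + 6·31 + 4·10) = (219, 66, 215)
w3 = Kw2 = (470, 1897, 1037)
w4 = Kw3 = (12145, 3467, 15060)
The requested component of w4 is 12145.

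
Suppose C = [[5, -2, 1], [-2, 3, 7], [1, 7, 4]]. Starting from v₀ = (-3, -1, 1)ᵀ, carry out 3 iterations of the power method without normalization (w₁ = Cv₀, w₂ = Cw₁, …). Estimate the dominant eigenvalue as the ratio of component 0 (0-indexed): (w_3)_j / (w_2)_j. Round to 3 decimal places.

λ ≈ 4.884

w1 = Cv₀ = (-12, 10, -6)
w2 = Cw1 = (-86, 12, 34)
w3 = Cw2 = (-420, 446, 134)
Ratio at component: -420 / -86 = 4.884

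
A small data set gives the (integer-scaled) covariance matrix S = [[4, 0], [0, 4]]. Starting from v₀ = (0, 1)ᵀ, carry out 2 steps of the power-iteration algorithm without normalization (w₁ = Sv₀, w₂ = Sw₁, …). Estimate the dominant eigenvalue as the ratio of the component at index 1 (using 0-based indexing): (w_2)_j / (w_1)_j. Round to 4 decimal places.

4.0000

w1 = Sv₀ = (4·0 + 0·1; 0·0 + 4·1) = (0, 4)
w2 = Sw1 = (4·0 + 0·4; 0·0 + 4·4) = (0, 16)
Ratio at component: 16 / 4 = 4.0000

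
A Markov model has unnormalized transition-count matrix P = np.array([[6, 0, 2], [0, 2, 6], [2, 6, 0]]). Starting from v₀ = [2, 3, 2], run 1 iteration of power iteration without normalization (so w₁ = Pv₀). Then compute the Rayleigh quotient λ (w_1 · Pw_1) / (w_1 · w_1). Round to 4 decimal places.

λ ≈ 7.8421

w1 = Pv₀ = (6·2 + 0·3 + 2·2; 0·2 + 2·3 + 6·2; 2·2 + 6·3 + 0·2) = (16, 18, 22)
Pw1 = (140, 168, 140)
w1·Pw1 = 16·140 + 18·168 + 22·140 = 8344; w1·w1 = 16·16 + 18·18 + 22·22 = 1064
λ ≈ 8344/1064 = 7.8421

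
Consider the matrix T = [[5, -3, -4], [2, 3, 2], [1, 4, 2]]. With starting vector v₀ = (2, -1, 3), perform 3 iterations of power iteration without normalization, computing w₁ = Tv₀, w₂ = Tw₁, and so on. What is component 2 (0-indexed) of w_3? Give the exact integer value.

166

w1 = Tv₀ = (5·2 + (-3)·(-1) + (-4)·3; 2·2 + 3·(-1) + 2·3; 1·2 + 4·(-1) + 2·3) = (1, 7, 4)
w2 = Tw1 = (5·1 + (-3)·7 + (-4)·4; 2·1 + 3·7 + 2·4; 1·1 + 4·7 + 2·4) = (-32, 31, 37)
w3 = Tw2 = (-401, 103, 166)
The requested component of w3 is 166.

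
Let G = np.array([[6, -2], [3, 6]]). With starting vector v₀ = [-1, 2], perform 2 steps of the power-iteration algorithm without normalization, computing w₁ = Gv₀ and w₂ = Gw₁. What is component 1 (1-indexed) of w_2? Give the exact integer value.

-78

w1 = Gv₀ = (-10, 9)
w2 = Gw1 = (-78, 24)
The requested component of w2 is -78.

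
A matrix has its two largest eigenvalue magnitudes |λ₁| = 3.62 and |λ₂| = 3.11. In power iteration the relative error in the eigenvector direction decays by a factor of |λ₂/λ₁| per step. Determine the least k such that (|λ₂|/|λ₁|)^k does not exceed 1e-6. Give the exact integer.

91

|λ₂/λ₁| = 3.11/3.62 = 0.85912
Need k ≥ ln(1e-6) / ln(0.85912) = -13.8155 / -0.1519 ≈ 90.981
Smallest integer k satisfying the bound: 91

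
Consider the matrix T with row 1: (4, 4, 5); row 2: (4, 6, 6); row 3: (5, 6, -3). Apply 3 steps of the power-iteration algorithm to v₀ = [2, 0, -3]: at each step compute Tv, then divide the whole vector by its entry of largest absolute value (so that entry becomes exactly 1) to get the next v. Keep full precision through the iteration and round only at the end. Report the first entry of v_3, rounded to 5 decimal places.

-0.73360

Tv0 = (-7.000000, -10.000000, 19.000000); divide by 19.000000 → v1 = (-0.368421, -0.526316, 1.000000)
Tv1 = (1.421053, 1.368421, -8.000000); divide by -8.000000 → v2 = (-0.177632, -0.171053, 1.000000)
Tv2 = (3.605263, 4.263158, -4.914474); divide by -4.914474 → v3 = (-0.733601, -0.867470, 1.000000)
Requested entry of v3: -548/747 = -0.73360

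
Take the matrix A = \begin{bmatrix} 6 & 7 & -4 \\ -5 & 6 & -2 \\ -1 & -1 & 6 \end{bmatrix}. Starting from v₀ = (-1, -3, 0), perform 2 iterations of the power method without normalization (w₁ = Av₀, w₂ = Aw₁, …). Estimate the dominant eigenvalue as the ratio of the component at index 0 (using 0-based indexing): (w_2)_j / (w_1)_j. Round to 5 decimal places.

λ ≈ 9.96296

w1 = Av₀ = (-27, -13, 4)
w2 = Aw1 = (-269, 49, 64)
Ratio at component: -269 / -27 = 9.96296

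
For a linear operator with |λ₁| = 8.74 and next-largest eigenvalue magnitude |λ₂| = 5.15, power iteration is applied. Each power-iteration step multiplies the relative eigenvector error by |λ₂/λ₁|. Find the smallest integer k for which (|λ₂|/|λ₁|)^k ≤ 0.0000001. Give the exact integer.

|λ₂/λ₁| = 5.15/8.74 = 0.58924
Need k ≥ ln(0.0000001) / ln(0.58924) = -16.1181 / -0.5289 ≈ 30.474
Smallest integer k satisfying the bound: 31

31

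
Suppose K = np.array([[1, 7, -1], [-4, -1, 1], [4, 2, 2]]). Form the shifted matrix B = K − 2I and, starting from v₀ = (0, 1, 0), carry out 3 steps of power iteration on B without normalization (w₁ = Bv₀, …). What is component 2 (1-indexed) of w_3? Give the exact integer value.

B = K − 2I has rows (-1, 7, -1); (-4, -3, 1); (4, 2, 0)
w1 = Bv₀ = (7, -3, 2)
w2 = Bw1 = (-30, -17, 22)
w3 = Bw2 = (-111, 193, -154)
Requested component of w3: 193

193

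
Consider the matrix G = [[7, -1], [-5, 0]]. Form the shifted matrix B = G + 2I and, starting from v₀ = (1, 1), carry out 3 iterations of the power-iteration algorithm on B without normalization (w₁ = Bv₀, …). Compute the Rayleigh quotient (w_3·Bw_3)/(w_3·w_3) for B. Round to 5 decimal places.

B = G + 2I has rows (9, -1); (-5, 2)
w1 = Bv₀ = (8, -3)
w2 = Bw1 = (75, -46)
w3 = Bw2 = (721, -467)
Bw3 = (6956, -4539)
w3·Bw3 = 7134989; w3·w3 = 737930; μ ≈ 7134989/737930 = 9.66892

9.66892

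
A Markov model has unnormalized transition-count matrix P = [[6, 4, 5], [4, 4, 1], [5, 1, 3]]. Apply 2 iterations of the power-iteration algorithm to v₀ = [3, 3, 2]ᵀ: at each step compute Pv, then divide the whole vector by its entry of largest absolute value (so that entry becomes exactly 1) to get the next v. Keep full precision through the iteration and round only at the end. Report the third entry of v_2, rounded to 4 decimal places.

0.6422

Pv0 = (40.00000, 26.00000, 24.00000); divide by 40.00000 → v1 = (1.00000, 0.65000, 0.60000)
Pv1 = (11.60000, 7.20000, 7.45000); divide by 11.60000 → v2 = (1.00000, 0.62069, 0.64224)
Requested entry of v2: 298/464 = 0.6422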